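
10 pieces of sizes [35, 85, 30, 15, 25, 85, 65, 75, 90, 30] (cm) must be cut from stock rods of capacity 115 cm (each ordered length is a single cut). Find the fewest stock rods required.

5

Total = 90 + 85 + 85 + 75 + 65 + 35 + 30 + 30 + 25 + 15 = 535 cm.
Lower bound: ⌈535/115⌉ = 5 stock rods.
A packing using 5 stock rods:
  stock rod 1: 90 + 25 = 115
  stock rod 2: 85 + 30 = 115
  stock rod 3: 85 + 30 = 115
  stock rod 4: 75 + 35 = 110
  stock rod 5: 65 + 15 = 80
This matches the lower bound, so 5 is optimal.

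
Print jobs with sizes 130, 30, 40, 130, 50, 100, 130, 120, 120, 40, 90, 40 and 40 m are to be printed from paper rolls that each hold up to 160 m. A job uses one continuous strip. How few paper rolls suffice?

Total = 130 + 130 + 130 + 120 + 120 + 100 + 90 + 50 + 40 + 40 + 40 + 40 + 30 = 1060 m.
Lower bound: ⌈1060/160⌉ = 7 paper rolls.
A packing using 8 paper rolls:
  roll 1: 130 + 30 = 160
  roll 2: 130 = 130
  roll 3: 130 = 130
  roll 4: 120 + 40 = 160
  roll 5: 120 + 40 = 160
  roll 6: 100 + 50 = 150
  roll 7: 90 + 40 = 130
  roll 8: 40 = 40
No arrangement into 7 paper rolls stays within capacity, so 8 is optimal.

8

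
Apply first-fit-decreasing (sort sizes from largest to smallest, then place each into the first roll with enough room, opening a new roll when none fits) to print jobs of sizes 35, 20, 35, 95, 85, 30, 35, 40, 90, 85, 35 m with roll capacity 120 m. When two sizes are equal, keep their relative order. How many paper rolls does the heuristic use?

5

Sorted descending: 95, 90, 85, 85, 40, 35, 35, 35, 35, 30, 20.
  95 → roll 1 (new)  [load 95/120]
  90 → roll 2 (new)  [load 90/120]
  85 → roll 3 (new)  [load 85/120]
  85 → roll 4 (new)  [load 85/120]
  40 → roll 5 (new)  [load 40/120]
  35 → roll 3  [load 120/120]
  35 → roll 4  [load 120/120]
  35 → roll 5  [load 75/120]
  35 → roll 5  [load 110/120]
  30 → roll 2  [load 120/120]
  20 → roll 1  [load 115/120]
5 paper rolls opened.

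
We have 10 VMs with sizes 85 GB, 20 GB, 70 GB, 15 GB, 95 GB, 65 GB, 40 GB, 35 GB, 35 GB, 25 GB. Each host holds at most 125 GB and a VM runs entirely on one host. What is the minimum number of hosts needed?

Total = 95 + 85 + 70 + 65 + 40 + 35 + 35 + 25 + 20 + 15 = 485 GB.
Lower bound: ⌈485/125⌉ = 4 hosts.
A packing using 4 hosts:
  host 1: 95 + 25 = 120
  host 2: 85 + 40 = 125
  host 3: 70 + 35 + 20 = 125
  host 4: 65 + 35 + 15 = 115
This matches the lower bound, so 4 is optimal.

4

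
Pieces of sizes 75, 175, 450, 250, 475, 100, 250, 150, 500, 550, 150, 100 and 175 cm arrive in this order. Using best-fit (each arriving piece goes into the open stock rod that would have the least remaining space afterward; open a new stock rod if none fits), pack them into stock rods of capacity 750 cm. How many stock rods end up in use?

  75 → stock rod 1 (new)  [load 75/750]
  175 → stock rod 1  [load 250/750]
  450 → stock rod 1  [load 700/750]
  250 → stock rod 2 (new)  [load 250/750]
  475 → stock rod 2  [load 725/750]
  100 → stock rod 3 (new)  [load 100/750]
  250 → stock rod 3  [load 350/750]
  150 → stock rod 3  [load 500/750]
  500 → stock rod 4 (new)  [load 500/750]
  550 → stock rod 5 (new)  [load 550/750]
  150 → stock rod 5  [load 700/750]
  100 → stock rod 3  [load 600/750]
  175 → stock rod 4  [load 675/750]
5 stock rods opened.

5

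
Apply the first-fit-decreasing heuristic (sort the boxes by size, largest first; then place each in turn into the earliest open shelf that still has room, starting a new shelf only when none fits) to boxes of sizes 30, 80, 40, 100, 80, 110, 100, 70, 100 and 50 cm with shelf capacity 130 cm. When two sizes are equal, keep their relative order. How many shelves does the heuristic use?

7

Sorted descending: 110, 100, 100, 100, 80, 80, 70, 50, 40, 30.
  110 → shelf 1 (new)  [load 110/130]
  100 → shelf 2 (new)  [load 100/130]
  100 → shelf 3 (new)  [load 100/130]
  100 → shelf 4 (new)  [load 100/130]
  80 → shelf 5 (new)  [load 80/130]
  80 → shelf 6 (new)  [load 80/130]
  70 → shelf 7 (new)  [load 70/130]
  50 → shelf 5  [load 130/130]
  40 → shelf 6  [load 120/130]
  30 → shelf 2  [load 130/130]
7 shelves opened.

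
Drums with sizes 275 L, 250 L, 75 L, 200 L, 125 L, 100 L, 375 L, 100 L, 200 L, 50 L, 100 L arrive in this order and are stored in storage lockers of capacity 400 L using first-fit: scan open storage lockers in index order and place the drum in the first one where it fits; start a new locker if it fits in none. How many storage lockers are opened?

  275 → locker 1 (new)  [load 275/400]
  250 → locker 2 (new)  [load 250/400]
  75 → locker 1  [load 350/400]
  200 → locker 3 (new)  [load 200/400]
  125 → locker 2  [load 375/400]
  100 → locker 3  [load 300/400]
  375 → locker 4 (new)  [load 375/400]
  100 → locker 3  [load 400/400]
  200 → locker 5 (new)  [load 200/400]
  50 → locker 1  [load 400/400]
  100 → locker 5  [load 300/400]
5 storage lockers opened.

5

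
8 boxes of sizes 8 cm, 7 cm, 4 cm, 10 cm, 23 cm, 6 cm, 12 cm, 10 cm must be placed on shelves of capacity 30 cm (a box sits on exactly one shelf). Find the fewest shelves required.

3

Total = 23 + 12 + 10 + 10 + 8 + 7 + 6 + 4 = 80 cm.
Lower bound: ⌈80/30⌉ = 3 shelves.
A packing using 3 shelves:
  shelf 1: 23 + 7 = 30
  shelf 2: 12 + 10 + 8 = 30
  shelf 3: 10 + 6 + 4 = 20
This matches the lower bound, so 3 is optimal.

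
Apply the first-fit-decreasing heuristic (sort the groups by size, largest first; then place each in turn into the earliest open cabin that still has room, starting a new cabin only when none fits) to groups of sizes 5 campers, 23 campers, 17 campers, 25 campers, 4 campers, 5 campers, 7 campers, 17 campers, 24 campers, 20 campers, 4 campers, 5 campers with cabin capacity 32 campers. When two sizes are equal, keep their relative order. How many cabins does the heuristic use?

6

Sorted descending: 25, 24, 23, 20, 17, 17, 7, 5, 5, 5, 4, 4.
  25 → cabin 1 (new)  [load 25/32]
  24 → cabin 2 (new)  [load 24/32]
  23 → cabin 3 (new)  [load 23/32]
  20 → cabin 4 (new)  [load 20/32]
  17 → cabin 5 (new)  [load 17/32]
  17 → cabin 6 (new)  [load 17/32]
  7 → cabin 1  [load 32/32]
  5 → cabin 2  [load 29/32]
  5 → cabin 3  [load 28/32]
  5 → cabin 4  [load 25/32]
  4 → cabin 3  [load 32/32]
  4 → cabin 4  [load 29/32]
6 cabins opened.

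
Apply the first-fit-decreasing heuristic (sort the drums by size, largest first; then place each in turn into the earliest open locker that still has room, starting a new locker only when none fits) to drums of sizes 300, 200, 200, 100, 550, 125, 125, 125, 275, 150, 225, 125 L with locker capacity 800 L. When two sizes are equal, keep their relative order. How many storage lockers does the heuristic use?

Sorted descending: 550, 300, 275, 225, 200, 200, 150, 125, 125, 125, 125, 100.
  550 → locker 1 (new)  [load 550/800]
  300 → locker 2 (new)  [load 300/800]
  275 → locker 2  [load 575/800]
  225 → locker 1  [load 775/800]
  200 → locker 2  [load 775/800]
  200 → locker 3 (new)  [load 200/800]
  150 → locker 3  [load 350/800]
  125 → locker 3  [load 475/800]
  125 → locker 3  [load 600/800]
  125 → locker 3  [load 725/800]
  125 → locker 4 (new)  [load 125/800]
  100 → locker 4  [load 225/800]
4 storage lockers opened.

4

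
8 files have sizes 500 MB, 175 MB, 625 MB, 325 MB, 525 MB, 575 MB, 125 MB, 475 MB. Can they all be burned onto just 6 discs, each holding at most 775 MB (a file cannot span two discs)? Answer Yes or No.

A valid assignment using 6 discs:
  disc 1: 625 + 125 = 750
  disc 2: 575 + 175 = 750
  disc 3: 525 = 525
  disc 4: 500 = 500
  disc 5: 475 = 475
  disc 6: 325 = 325
Every load is within 775 MB, so 6 discs suffice.

Yes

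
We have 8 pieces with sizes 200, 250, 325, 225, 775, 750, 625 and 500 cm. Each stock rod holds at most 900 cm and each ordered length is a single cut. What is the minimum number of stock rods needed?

Total = 775 + 750 + 625 + 500 + 325 + 250 + 225 + 200 = 3650 cm.
Lower bound: ⌈3650/900⌉ = 5 stock rods.
A packing using 5 stock rods:
  stock rod 1: 775 = 775
  stock rod 2: 750 = 750
  stock rod 3: 625 + 250 = 875
  stock rod 4: 500 + 325 = 825
  stock rod 5: 225 + 200 = 425
This matches the lower bound, so 5 is optimal.

5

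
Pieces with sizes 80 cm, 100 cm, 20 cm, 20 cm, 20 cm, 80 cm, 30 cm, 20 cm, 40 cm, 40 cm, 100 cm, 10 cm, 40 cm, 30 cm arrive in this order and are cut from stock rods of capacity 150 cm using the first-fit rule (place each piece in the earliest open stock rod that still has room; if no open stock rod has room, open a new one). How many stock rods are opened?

  80 → stock rod 1 (new)  [load 80/150]
  100 → stock rod 2 (new)  [load 100/150]
  20 → stock rod 1  [load 100/150]
  20 → stock rod 1  [load 120/150]
  20 → stock rod 1  [load 140/150]
  80 → stock rod 3 (new)  [load 80/150]
  30 → stock rod 2  [load 130/150]
  20 → stock rod 2  [load 150/150]
  40 → stock rod 3  [load 120/150]
  40 → stock rod 4 (new)  [load 40/150]
  100 → stock rod 4  [load 140/150]
  10 → stock rod 1  [load 150/150]
  40 → stock rod 5 (new)  [load 40/150]
  30 → stock rod 3  [load 150/150]
5 stock rods opened.

5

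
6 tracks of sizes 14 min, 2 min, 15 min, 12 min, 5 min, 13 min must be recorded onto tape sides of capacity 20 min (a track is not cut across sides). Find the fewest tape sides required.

4

Total = 15 + 14 + 13 + 12 + 5 + 2 = 61 min.
Lower bound: ⌈61/20⌉ = 4 tape sides.
A packing using 4 tape sides:
  side 1: 15 + 5 = 20
  side 2: 14 + 2 = 16
  side 3: 13 = 13
  side 4: 12 = 12
This matches the lower bound, so 4 is optimal.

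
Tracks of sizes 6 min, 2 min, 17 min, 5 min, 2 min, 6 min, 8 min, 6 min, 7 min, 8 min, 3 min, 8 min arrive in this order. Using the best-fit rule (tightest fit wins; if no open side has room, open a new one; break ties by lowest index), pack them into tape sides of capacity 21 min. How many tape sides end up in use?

4

  6 → side 1 (new)  [load 6/21]
  2 → side 1  [load 8/21]
  17 → side 2 (new)  [load 17/21]
  5 → side 1  [load 13/21]
  2 → side 2  [load 19/21]
  6 → side 1  [load 19/21]
  8 → side 3 (new)  [load 8/21]
  6 → side 3  [load 14/21]
  7 → side 3  [load 21/21]
  8 → side 4 (new)  [load 8/21]
  3 → side 4  [load 11/21]
  8 → side 4  [load 19/21]
4 tape sides opened.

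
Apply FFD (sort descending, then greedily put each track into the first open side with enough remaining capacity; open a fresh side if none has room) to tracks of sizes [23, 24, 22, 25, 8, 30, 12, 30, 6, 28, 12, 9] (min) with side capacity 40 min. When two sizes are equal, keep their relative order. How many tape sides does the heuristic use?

7

Sorted descending: 30, 30, 28, 25, 24, 23, 22, 12, 12, 9, 8, 6.
  30 → side 1 (new)  [load 30/40]
  30 → side 2 (new)  [load 30/40]
  28 → side 3 (new)  [load 28/40]
  25 → side 4 (new)  [load 25/40]
  24 → side 5 (new)  [load 24/40]
  23 → side 6 (new)  [load 23/40]
  22 → side 7 (new)  [load 22/40]
  12 → side 3  [load 40/40]
  12 → side 4  [load 37/40]
  9 → side 1  [load 39/40]
  8 → side 2  [load 38/40]
  6 → side 5  [load 30/40]
7 tape sides opened.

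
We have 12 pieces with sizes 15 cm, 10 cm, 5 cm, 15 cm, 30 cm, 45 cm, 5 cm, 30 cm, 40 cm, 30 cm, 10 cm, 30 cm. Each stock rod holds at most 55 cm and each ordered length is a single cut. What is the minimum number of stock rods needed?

Total = 45 + 40 + 30 + 30 + 30 + 30 + 15 + 15 + 10 + 10 + 5 + 5 = 265 cm.
Lower bound: ⌈265/55⌉ = 5 stock rods.
Also, 6 pieces each exceed 55/2 cm, and no two of those can share a stock rod, so at least 6 stock rods are needed.
A packing using 6 stock rods:
  stock rod 1: 45 + 10 = 55
  stock rod 2: 40 + 15 = 55
  stock rod 3: 30 + 15 + 10 = 55
  stock rod 4: 30 + 5 + 5 = 40
  stock rod 5: 30 = 30
  stock rod 6: 30 = 30
This matches the lower bound, so 6 is optimal.

6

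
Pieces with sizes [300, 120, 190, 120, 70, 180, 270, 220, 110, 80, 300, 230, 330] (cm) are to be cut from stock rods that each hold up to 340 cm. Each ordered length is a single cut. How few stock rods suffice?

8

Total = 330 + 300 + 300 + 270 + 230 + 220 + 190 + 180 + 120 + 120 + 110 + 80 + 70 = 2520 cm.
Lower bound: ⌈2520/340⌉ = 8 stock rods.
A packing using 8 stock rods:
  stock rod 1: 330 = 330
  stock rod 2: 300 = 300
  stock rod 3: 300 = 300
  stock rod 4: 270 + 70 = 340
  stock rod 5: 230 + 110 = 340
  stock rod 6: 220 + 120 = 340
  stock rod 7: 190 + 120 = 310
  stock rod 8: 180 + 80 = 260
This matches the lower bound, so 8 is optimal.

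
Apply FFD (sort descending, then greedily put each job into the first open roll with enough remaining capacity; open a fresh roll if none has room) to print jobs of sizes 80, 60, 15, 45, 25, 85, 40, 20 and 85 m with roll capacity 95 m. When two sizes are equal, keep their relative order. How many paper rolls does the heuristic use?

Sorted descending: 85, 85, 80, 60, 45, 40, 25, 20, 15.
  85 → roll 1 (new)  [load 85/95]
  85 → roll 2 (new)  [load 85/95]
  80 → roll 3 (new)  [load 80/95]
  60 → roll 4 (new)  [load 60/95]
  45 → roll 5 (new)  [load 45/95]
  40 → roll 5  [load 85/95]
  25 → roll 4  [load 85/95]
  20 → roll 6 (new)  [load 20/95]
  15 → roll 3  [load 95/95]
6 paper rolls opened.

6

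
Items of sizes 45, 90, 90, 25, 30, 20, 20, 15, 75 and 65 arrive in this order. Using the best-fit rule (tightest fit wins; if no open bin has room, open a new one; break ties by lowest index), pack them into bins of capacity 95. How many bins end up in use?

  45 → bin 1 (new)  [load 45/95]
  90 → bin 2 (new)  [load 90/95]
  90 → bin 3 (new)  [load 90/95]
  25 → bin 1  [load 70/95]
  30 → bin 4 (new)  [load 30/95]
  20 → bin 1  [load 90/95]
  20 → bin 4  [load 50/95]
  15 → bin 4  [load 65/95]
  75 → bin 5 (new)  [load 75/95]
  65 → bin 6 (new)  [load 65/95]
6 bins opened.

6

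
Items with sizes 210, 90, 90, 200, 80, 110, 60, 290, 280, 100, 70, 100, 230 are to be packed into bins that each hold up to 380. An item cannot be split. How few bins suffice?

6

Total = 290 + 280 + 230 + 210 + 200 + 110 + 100 + 100 + 90 + 90 + 80 + 70 + 60 = 1910.
Lower bound: ⌈1910/380⌉ = 6 bins.
A packing using 6 bins:
  bin 1: 290 + 90 = 380
  bin 2: 280 + 100 = 380
  bin 3: 230 + 110 = 340
  bin 4: 210 + 100 + 70 = 380
  bin 5: 200 + 90 + 80 = 370
  bin 6: 60 = 60
This matches the lower bound, so 6 is optimal.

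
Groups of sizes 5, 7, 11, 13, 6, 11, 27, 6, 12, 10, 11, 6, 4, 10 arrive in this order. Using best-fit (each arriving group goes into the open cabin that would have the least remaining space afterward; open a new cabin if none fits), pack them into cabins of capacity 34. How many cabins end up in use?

5

  5 → cabin 1 (new)  [load 5/34]
  7 → cabin 1  [load 12/34]
  11 → cabin 1  [load 23/34]
  13 → cabin 2 (new)  [load 13/34]
  6 → cabin 1  [load 29/34]
  11 → cabin 2  [load 24/34]
  27 → cabin 3 (new)  [load 27/34]
  6 → cabin 3  [load 33/34]
  12 → cabin 4 (new)  [load 12/34]
  10 → cabin 2  [load 34/34]
  11 → cabin 4  [load 23/34]
  6 → cabin 4  [load 29/34]
  4 → cabin 1  [load 33/34]
  10 → cabin 5 (new)  [load 10/34]
5 cabins opened.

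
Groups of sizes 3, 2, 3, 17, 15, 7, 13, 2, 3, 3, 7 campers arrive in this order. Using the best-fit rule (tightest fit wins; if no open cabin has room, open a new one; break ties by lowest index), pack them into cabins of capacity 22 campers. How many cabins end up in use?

  3 → cabin 1 (new)  [load 3/22]
  2 → cabin 1  [load 5/22]
  3 → cabin 1  [load 8/22]
  17 → cabin 2 (new)  [load 17/22]
  15 → cabin 3 (new)  [load 15/22]
  7 → cabin 3  [load 22/22]
  13 → cabin 1  [load 21/22]
  2 → cabin 2  [load 19/22]
  3 → cabin 2  [load 22/22]
  3 → cabin 4 (new)  [load 3/22]
  7 → cabin 4  [load 10/22]
4 cabins opened.

4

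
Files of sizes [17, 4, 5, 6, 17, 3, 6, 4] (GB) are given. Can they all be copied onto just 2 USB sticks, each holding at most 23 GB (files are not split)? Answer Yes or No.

No

Total = 62 GB; ⌈62/23⌉ = 3.
At least 3 USB sticks are required, but only 2 are allowed.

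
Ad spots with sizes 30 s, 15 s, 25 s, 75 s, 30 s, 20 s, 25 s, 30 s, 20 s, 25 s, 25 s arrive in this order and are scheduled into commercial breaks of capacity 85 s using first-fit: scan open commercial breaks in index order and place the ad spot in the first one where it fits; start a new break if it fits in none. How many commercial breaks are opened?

  30 → break 1 (new)  [load 30/85]
  15 → break 1  [load 45/85]
  25 → break 1  [load 70/85]
  75 → break 2 (new)  [load 75/85]
  30 → break 3 (new)  [load 30/85]
  20 → break 3  [load 50/85]
  25 → break 3  [load 75/85]
  30 → break 4 (new)  [load 30/85]
  20 → break 4  [load 50/85]
  25 → break 4  [load 75/85]
  25 → break 5 (new)  [load 25/85]
5 commercial breaks opened.

5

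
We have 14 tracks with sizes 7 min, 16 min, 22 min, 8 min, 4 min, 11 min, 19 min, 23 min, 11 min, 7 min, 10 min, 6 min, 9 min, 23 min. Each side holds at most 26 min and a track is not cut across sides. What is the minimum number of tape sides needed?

7

Total = 23 + 23 + 22 + 19 + 16 + 11 + 11 + 10 + 9 + 8 + 7 + 7 + 6 + 4 = 176 min.
Lower bound: ⌈176/26⌉ = 7 tape sides.
A packing using 7 tape sides:
  side 1: 23 = 23
  side 2: 23 = 23
  side 3: 22 + 4 = 26
  side 4: 19 + 7 = 26
  side 5: 16 + 10 = 26
  side 6: 11 + 9 + 6 = 26
  side 7: 11 + 8 + 7 = 26
This matches the lower bound, so 7 is optimal.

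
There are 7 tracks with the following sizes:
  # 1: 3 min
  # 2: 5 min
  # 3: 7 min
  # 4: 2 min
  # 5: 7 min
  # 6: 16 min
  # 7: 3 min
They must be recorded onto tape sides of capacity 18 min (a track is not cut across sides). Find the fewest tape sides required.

Total = 16 + 7 + 7 + 5 + 3 + 3 + 2 = 43 min.
Lower bound: ⌈43/18⌉ = 3 tape sides.
A packing using 3 tape sides:
  side 1: 16 + 2 = 18
  side 2: 7 + 7 + 3 = 17
  side 3: 5 + 3 = 8
This matches the lower bound, so 3 is optimal.

3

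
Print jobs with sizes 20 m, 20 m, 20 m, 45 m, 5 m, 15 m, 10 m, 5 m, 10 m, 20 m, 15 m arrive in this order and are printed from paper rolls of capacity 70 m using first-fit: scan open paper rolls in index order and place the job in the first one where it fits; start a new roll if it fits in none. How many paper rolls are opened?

  20 → roll 1 (new)  [load 20/70]
  20 → roll 1  [load 40/70]
  20 → roll 1  [load 60/70]
  45 → roll 2 (new)  [load 45/70]
  5 → roll 1  [load 65/70]
  15 → roll 2  [load 60/70]
  10 → roll 2  [load 70/70]
  5 → roll 1  [load 70/70]
  10 → roll 3 (new)  [load 10/70]
  20 → roll 3  [load 30/70]
  15 → roll 3  [load 45/70]
3 paper rolls opened.

3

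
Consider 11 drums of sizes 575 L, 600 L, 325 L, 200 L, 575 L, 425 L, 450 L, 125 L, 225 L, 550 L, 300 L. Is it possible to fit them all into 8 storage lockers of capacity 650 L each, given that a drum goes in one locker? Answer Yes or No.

Yes

A valid assignment using 8 storage lockers:
  locker 1: 600 = 600
  locker 2: 575 = 575
  locker 3: 575 = 575
  locker 4: 550 = 550
  locker 5: 450 + 200 = 650
  locker 6: 425 + 225 = 650
  locker 7: 325 + 300 = 625
  locker 8: 125 = 125
Every load is within 650 L, so 8 storage lockers suffice.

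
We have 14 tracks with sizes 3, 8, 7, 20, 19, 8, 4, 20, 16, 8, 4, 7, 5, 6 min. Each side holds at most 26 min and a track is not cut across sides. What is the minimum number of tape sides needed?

Total = 20 + 20 + 19 + 16 + 8 + 8 + 8 + 7 + 7 + 6 + 5 + 4 + 4 + 3 = 135 min.
Lower bound: ⌈135/26⌉ = 6 tape sides.
A packing using 6 tape sides:
  side 1: 20 + 6 = 26
  side 2: 20 + 5 = 25
  side 3: 19 + 7 = 26
  side 4: 16 + 8 = 24
  side 5: 8 + 8 + 7 + 3 = 26
  side 6: 4 + 4 = 8
This matches the lower bound, so 6 is optimal.

6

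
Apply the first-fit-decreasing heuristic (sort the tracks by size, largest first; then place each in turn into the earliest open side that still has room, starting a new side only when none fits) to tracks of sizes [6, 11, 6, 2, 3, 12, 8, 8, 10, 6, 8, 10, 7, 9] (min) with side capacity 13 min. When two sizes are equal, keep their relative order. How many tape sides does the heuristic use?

Sorted descending: 12, 11, 10, 10, 9, 8, 8, 8, 7, 6, 6, 6, 3, 2.
  12 → side 1 (new)  [load 12/13]
  11 → side 2 (new)  [load 11/13]
  10 → side 3 (new)  [load 10/13]
  10 → side 4 (new)  [load 10/13]
  9 → side 5 (new)  [load 9/13]
  8 → side 6 (new)  [load 8/13]
  8 → side 7 (new)  [load 8/13]
  8 → side 8 (new)  [load 8/13]
  7 → side 9 (new)  [load 7/13]
  6 → side 9  [load 13/13]
  6 → side 10 (new)  [load 6/13]
  6 → side 10  [load 12/13]
  3 → side 3  [load 13/13]
  2 → side 2  [load 13/13]
10 tape sides opened.

10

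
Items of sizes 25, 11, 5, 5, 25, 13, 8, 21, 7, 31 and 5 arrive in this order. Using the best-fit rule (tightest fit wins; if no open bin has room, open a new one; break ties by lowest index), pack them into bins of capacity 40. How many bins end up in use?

5

  25 → bin 1 (new)  [load 25/40]
  11 → bin 1  [load 36/40]
  5 → bin 2 (new)  [load 5/40]
  5 → bin 2  [load 10/40]
  25 → bin 2  [load 35/40]
  13 → bin 3 (new)  [load 13/40]
  8 → bin 3  [load 21/40]
  21 → bin 4 (new)  [load 21/40]
  7 → bin 3  [load 28/40]
  31 → bin 5 (new)  [load 31/40]
  5 → bin 2  [load 40/40]
5 bins opened.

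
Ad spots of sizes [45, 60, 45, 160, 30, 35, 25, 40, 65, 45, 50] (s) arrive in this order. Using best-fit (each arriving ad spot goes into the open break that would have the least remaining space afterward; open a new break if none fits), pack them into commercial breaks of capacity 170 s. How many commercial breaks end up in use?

4

  45 → break 1 (new)  [load 45/170]
  60 → break 1  [load 105/170]
  45 → break 1  [load 150/170]
  160 → break 2 (new)  [load 160/170]
  30 → break 3 (new)  [load 30/170]
  35 → break 3  [load 65/170]
  25 → break 3  [load 90/170]
  40 → break 3  [load 130/170]
  65 → break 4 (new)  [load 65/170]
  45 → break 4  [load 110/170]
  50 → break 4  [load 160/170]
4 commercial breaks opened.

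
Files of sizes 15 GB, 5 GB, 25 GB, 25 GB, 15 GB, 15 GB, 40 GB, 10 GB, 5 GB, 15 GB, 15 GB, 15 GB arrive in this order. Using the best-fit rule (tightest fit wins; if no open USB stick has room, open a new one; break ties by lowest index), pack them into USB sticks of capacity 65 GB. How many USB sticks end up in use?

4

  15 → USB stick 1 (new)  [load 15/65]
  5 → USB stick 1  [load 20/65]
  25 → USB stick 1  [load 45/65]
  25 → USB stick 2 (new)  [load 25/65]
  15 → USB stick 1  [load 60/65]
  15 → USB stick 2  [load 40/65]
  40 → USB stick 3 (new)  [load 40/65]
  10 → USB stick 2  [load 50/65]
  5 → USB stick 1  [load 65/65]
  15 → USB stick 2  [load 65/65]
  15 → USB stick 3  [load 55/65]
  15 → USB stick 4 (new)  [load 15/65]
4 USB sticks opened.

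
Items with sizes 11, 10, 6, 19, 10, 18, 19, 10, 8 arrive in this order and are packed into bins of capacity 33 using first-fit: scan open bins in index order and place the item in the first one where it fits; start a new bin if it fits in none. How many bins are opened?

  11 → bin 1 (new)  [load 11/33]
  10 → bin 1  [load 21/33]
  6 → bin 1  [load 27/33]
  19 → bin 2 (new)  [load 19/33]
  10 → bin 2  [load 29/33]
  18 → bin 3 (new)  [load 18/33]
  19 → bin 4 (new)  [load 19/33]
  10 → bin 3  [load 28/33]
  8 → bin 4  [load 27/33]
4 bins opened.

4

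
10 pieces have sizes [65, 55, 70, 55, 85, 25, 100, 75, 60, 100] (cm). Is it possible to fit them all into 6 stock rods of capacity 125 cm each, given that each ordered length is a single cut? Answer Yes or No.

Total = 690 cm; ⌈690/125⌉ = 6.
The bound of 6 does not rule out 6, but exhaustive search shows no assignment into 6 stock rods of capacity 125 cm exists — the minimum is 7.

No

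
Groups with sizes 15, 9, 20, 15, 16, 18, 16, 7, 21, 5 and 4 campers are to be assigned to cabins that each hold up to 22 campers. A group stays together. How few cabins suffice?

Total = 21 + 20 + 18 + 16 + 16 + 15 + 15 + 9 + 7 + 5 + 4 = 146 campers.
Lower bound: ⌈146/22⌉ = 7 cabins.
A packing using 8 cabins:
  cabin 1: 21 = 21
  cabin 2: 20 = 20
  cabin 3: 18 + 4 = 22
  cabin 4: 16 + 5 = 21
  cabin 5: 16 = 16
  cabin 6: 15 + 7 = 22
  cabin 7: 15 = 15
  cabin 8: 9 = 9
No arrangement into 7 cabins stays within capacity, so 8 is optimal.

8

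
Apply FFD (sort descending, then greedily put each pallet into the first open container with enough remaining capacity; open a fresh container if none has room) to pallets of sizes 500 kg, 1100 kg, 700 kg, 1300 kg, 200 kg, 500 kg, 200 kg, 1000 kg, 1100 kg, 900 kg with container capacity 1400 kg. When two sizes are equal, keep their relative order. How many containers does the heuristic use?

Sorted descending: 1300, 1100, 1100, 1000, 900, 700, 500, 500, 200, 200.
  1300 → container 1 (new)  [load 1300/1400]
  1100 → container 2 (new)  [load 1100/1400]
  1100 → container 3 (new)  [load 1100/1400]
  1000 → container 4 (new)  [load 1000/1400]
  900 → container 5 (new)  [load 900/1400]
  700 → container 6 (new)  [load 700/1400]
  500 → container 5  [load 1400/1400]
  500 → container 6  [load 1200/1400]
  200 → container 2  [load 1300/1400]
  200 → container 3  [load 1300/1400]
6 containers opened.

6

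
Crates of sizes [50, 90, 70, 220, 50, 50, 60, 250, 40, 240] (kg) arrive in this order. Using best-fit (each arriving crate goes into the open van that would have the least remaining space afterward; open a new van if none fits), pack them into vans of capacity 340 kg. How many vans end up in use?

  50 → van 1 (new)  [load 50/340]
  90 → van 1  [load 140/340]
  70 → van 1  [load 210/340]
  220 → van 2 (new)  [load 220/340]
  50 → van 2  [load 270/340]
  50 → van 2  [load 320/340]
  60 → van 1  [load 270/340]
  250 → van 3 (new)  [load 250/340]
  40 → van 1  [load 310/340]
  240 → van 4 (new)  [load 240/340]
4 vans opened.

4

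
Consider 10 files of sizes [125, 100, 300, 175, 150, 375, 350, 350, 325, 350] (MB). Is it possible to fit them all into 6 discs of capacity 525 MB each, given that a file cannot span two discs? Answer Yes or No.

Yes

A valid assignment using 6 discs:
  disc 1: 375 + 150 = 525
  disc 2: 350 + 175 = 525
  disc 3: 350 + 125 = 475
  disc 4: 350 + 100 = 450
  disc 5: 325 = 325
  disc 6: 300 = 300
Every load is within 525 MB, so 6 discs suffice.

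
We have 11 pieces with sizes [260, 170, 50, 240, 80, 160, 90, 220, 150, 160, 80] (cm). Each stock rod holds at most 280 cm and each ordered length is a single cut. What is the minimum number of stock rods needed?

Total = 260 + 240 + 220 + 170 + 160 + 160 + 150 + 90 + 80 + 80 + 50 = 1660 cm.
Lower bound: ⌈1660/280⌉ = 6 stock rods.
Also, 7 pieces each exceed 140 cm, and no two of those can share a stock rod, so at least 7 stock rods are needed.
A packing using 7 stock rods:
  stock rod 1: 260 = 260
  stock rod 2: 240 = 240
  stock rod 3: 220 + 50 = 270
  stock rod 4: 170 + 90 = 260
  stock rod 5: 160 + 80 = 240
  stock rod 6: 160 + 80 = 240
  stock rod 7: 150 = 150
This matches the lower bound, so 7 is optimal.

7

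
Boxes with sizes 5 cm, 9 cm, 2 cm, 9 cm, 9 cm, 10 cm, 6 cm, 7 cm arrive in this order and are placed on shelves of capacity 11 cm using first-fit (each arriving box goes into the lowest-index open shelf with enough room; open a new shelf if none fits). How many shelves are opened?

  5 → shelf 1 (new)  [load 5/11]
  9 → shelf 2 (new)  [load 9/11]
  2 → shelf 1  [load 7/11]
  9 → shelf 3 (new)  [load 9/11]
  9 → shelf 4 (new)  [load 9/11]
  10 → shelf 5 (new)  [load 10/11]
  6 → shelf 6 (new)  [load 6/11]
  7 → shelf 7 (new)  [load 7/11]
7 shelves opened.

7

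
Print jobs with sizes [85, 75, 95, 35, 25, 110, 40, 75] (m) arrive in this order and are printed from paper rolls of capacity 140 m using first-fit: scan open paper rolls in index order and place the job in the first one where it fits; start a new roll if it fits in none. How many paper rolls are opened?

  85 → roll 1 (new)  [load 85/140]
  75 → roll 2 (new)  [load 75/140]
  95 → roll 3 (new)  [load 95/140]
  35 → roll 1  [load 120/140]
  25 → roll 2  [load 100/140]
  110 → roll 4 (new)  [load 110/140]
  40 → roll 2  [load 140/140]
  75 → roll 5 (new)  [load 75/140]
5 paper rolls opened.

5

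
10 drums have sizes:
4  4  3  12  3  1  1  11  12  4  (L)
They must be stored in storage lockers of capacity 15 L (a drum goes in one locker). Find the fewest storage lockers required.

Total = 12 + 12 + 11 + 4 + 4 + 4 + 3 + 3 + 1 + 1 = 55 L.
Lower bound: ⌈55/15⌉ = 4 storage lockers.
A packing using 4 storage lockers:
  locker 1: 12 + 3 = 15
  locker 2: 12 + 3 = 15
  locker 3: 11 + 4 = 15
  locker 4: 4 + 4 + 1 + 1 = 10
This matches the lower bound, so 4 is optimal.

4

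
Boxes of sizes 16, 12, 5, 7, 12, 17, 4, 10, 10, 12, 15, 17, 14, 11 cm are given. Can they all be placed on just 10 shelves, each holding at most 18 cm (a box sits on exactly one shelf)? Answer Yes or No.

No

Total = 162 cm; ⌈162/18⌉ = 9.
11 boxes each exceed half the capacity and cannot share a shelf, forcing at least 11 shelves.
At least 11 shelves are required, but only 10 are allowed.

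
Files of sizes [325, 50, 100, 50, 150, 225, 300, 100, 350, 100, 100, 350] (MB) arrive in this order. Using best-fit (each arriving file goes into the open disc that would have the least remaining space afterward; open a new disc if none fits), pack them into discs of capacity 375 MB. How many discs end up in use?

  325 → disc 1 (new)  [load 325/375]
  50 → disc 1  [load 375/375]
  100 → disc 2 (new)  [load 100/375]
  50 → disc 2  [load 150/375]
  150 → disc 2  [load 300/375]
  225 → disc 3 (new)  [load 225/375]
  300 → disc 4 (new)  [load 300/375]
  100 → disc 3  [load 325/375]
  350 → disc 5 (new)  [load 350/375]
  100 → disc 6 (new)  [load 100/375]
  100 → disc 6  [load 200/375]
  350 → disc 7 (new)  [load 350/375]
7 discs opened.

7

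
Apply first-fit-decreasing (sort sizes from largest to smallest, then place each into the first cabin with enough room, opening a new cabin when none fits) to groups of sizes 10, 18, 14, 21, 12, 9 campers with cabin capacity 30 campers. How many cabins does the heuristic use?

Sorted descending: 21, 18, 14, 12, 10, 9.
  21 → cabin 1 (new)  [load 21/30]
  18 → cabin 2 (new)  [load 18/30]
  14 → cabin 3 (new)  [load 14/30]
  12 → cabin 2  [load 30/30]
  10 → cabin 3  [load 24/30]
  9 → cabin 1  [load 30/30]
3 cabins opened.

3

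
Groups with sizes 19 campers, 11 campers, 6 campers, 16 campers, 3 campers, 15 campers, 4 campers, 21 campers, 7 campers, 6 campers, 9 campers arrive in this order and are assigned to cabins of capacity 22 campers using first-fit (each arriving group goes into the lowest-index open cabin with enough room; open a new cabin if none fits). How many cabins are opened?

  19 → cabin 1 (new)  [load 19/22]
  11 → cabin 2 (new)  [load 11/22]
  6 → cabin 2  [load 17/22]
  16 → cabin 3 (new)  [load 16/22]
  3 → cabin 1  [load 22/22]
  15 → cabin 4 (new)  [load 15/22]
  4 → cabin 2  [load 21/22]
  21 → cabin 5 (new)  [load 21/22]
  7 → cabin 4  [load 22/22]
  6 → cabin 3  [load 22/22]
  9 → cabin 6 (new)  [load 9/22]
6 cabins opened.

6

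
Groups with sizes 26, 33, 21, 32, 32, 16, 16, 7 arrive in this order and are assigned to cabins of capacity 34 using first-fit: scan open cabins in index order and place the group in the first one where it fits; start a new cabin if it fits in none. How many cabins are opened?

6

  26 → cabin 1 (new)  [load 26/34]
  33 → cabin 2 (new)  [load 33/34]
  21 → cabin 3 (new)  [load 21/34]
  32 → cabin 4 (new)  [load 32/34]
  32 → cabin 5 (new)  [load 32/34]
  16 → cabin 6 (new)  [load 16/34]
  16 → cabin 6  [load 32/34]
  7 → cabin 1  [load 33/34]
6 cabins opened.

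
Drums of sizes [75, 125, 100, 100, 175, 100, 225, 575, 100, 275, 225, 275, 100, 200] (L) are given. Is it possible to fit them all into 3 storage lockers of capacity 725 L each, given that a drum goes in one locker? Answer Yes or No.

No

Total = 2650 L; ⌈2650/725⌉ = 4.
At least 4 storage lockers are required, but only 3 are allowed.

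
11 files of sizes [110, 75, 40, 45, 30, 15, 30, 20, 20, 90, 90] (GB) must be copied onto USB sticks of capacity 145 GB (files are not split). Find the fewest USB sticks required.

Total = 110 + 90 + 90 + 75 + 45 + 40 + 30 + 30 + 20 + 20 + 15 = 565 GB.
Lower bound: ⌈565/145⌉ = 4 USB sticks.
A packing using 4 USB sticks:
  USB stick 1: 110 + 30 = 140
  USB stick 2: 90 + 45 = 135
  USB stick 3: 90 + 40 + 15 = 145
  USB stick 4: 75 + 30 + 20 + 20 = 145
This matches the lower bound, so 4 is optimal.

4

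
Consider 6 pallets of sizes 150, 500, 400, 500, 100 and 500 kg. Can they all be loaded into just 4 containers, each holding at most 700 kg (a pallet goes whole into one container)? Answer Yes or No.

A valid assignment using 4 containers:
  container 1: 500 + 150 = 650
  container 2: 500 + 100 = 600
  container 3: 500 = 500
  container 4: 400 = 400
Every load is within 700 kg, so 4 containers suffice.

Yes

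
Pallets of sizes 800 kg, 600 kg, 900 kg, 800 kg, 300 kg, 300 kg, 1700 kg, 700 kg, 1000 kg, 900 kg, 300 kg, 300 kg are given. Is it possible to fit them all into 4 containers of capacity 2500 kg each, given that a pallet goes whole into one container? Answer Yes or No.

Yes

A valid assignment using 4 containers:
  container 1: 1700 + 800 = 2500
  container 2: 1000 + 900 + 600 = 2500
  container 3: 900 + 800 + 700 = 2400
  container 4: 300 + 300 + 300 + 300 = 1200
Every load is within 2500 kg, so 4 containers suffice.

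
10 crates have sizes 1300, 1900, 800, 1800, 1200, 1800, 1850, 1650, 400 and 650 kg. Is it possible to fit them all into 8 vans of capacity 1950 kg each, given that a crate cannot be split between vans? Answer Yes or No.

A valid assignment using 8 vans:
  van 1: 1900 = 1900
  van 2: 1850 = 1850
  van 3: 1800 = 1800
  van 4: 1800 = 1800
  van 5: 1650 = 1650
  van 6: 1300 + 650 = 1950
  van 7: 1200 + 400 = 1600
  van 8: 800 = 800
Every load is within 1950 kg, so 8 vans suffice.

Yes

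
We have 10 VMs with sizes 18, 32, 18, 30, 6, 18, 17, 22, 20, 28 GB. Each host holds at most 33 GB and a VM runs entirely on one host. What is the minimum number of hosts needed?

Total = 32 + 30 + 28 + 22 + 20 + 18 + 18 + 18 + 17 + 6 = 209 GB.
Lower bound: ⌈209/33⌉ = 7 hosts.
Also, 9 VMs each exceed 33/2 GB, and no two of those can share a host, so at least 9 hosts are needed.
A packing using 9 hosts:
  host 1: 32 = 32
  host 2: 30 = 30
  host 3: 28 = 28
  host 4: 22 + 6 = 28
  host 5: 20 = 20
  host 6: 18 = 18
  host 7: 18 = 18
  host 8: 18 = 18
  host 9: 17 = 17
This matches the lower bound, so 9 is optimal.

9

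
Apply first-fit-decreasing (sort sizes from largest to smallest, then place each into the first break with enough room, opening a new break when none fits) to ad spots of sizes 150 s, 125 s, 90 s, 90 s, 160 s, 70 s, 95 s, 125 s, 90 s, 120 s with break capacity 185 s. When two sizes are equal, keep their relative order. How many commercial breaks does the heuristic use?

8

Sorted descending: 160, 150, 125, 125, 120, 95, 90, 90, 90, 70.
  160 → break 1 (new)  [load 160/185]
  150 → break 2 (new)  [load 150/185]
  125 → break 3 (new)  [load 125/185]
  125 → break 4 (new)  [load 125/185]
  120 → break 5 (new)  [load 120/185]
  95 → break 6 (new)  [load 95/185]
  90 → break 6  [load 185/185]
  90 → break 7 (new)  [load 90/185]
  90 → break 7  [load 180/185]
  70 → break 8 (new)  [load 70/185]
8 commercial breaks opened.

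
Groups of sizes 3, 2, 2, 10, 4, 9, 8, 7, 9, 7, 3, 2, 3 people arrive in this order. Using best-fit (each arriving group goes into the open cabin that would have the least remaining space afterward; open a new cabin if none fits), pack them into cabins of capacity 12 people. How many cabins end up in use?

  3 → cabin 1 (new)  [load 3/12]
  2 → cabin 1  [load 5/12]
  2 → cabin 1  [load 7/12]
  10 → cabin 2 (new)  [load 10/12]
  4 → cabin 1  [load 11/12]
  9 → cabin 3 (new)  [load 9/12]
  8 → cabin 4 (new)  [load 8/12]
  7 → cabin 5 (new)  [load 7/12]
  9 → cabin 6 (new)  [load 9/12]
  7 → cabin 7 (new)  [load 7/12]
  3 → cabin 3  [load 12/12]
  2 → cabin 2  [load 12/12]
  3 → cabin 6  [load 12/12]
7 cabins opened.

7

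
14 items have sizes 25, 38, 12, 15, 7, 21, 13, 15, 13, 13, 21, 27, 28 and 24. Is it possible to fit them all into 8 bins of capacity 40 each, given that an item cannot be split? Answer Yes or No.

A valid assignment using 8 bins:
  bin 1: 38 = 38
  bin 2: 28 + 12 = 40
  bin 3: 27 + 13 = 40
  bin 4: 25 + 15 = 40
  bin 5: 24 + 15 = 39
  bin 6: 21 + 13 = 34
  bin 7: 21 + 13 = 34
  bin 8: 7 = 7
Every load is within 40, so 8 bins suffice.

Yes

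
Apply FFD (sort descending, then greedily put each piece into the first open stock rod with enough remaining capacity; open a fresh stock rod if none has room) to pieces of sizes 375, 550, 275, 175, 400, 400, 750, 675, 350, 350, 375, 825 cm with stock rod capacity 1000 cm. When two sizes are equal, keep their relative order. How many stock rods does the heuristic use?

Sorted descending: 825, 750, 675, 550, 400, 400, 375, 375, 350, 350, 275, 175.
  825 → stock rod 1 (new)  [load 825/1000]
  750 → stock rod 2 (new)  [load 750/1000]
  675 → stock rod 3 (new)  [load 675/1000]
  550 → stock rod 4 (new)  [load 550/1000]
  400 → stock rod 4  [load 950/1000]
  400 → stock rod 5 (new)  [load 400/1000]
  375 → stock rod 5  [load 775/1000]
  375 → stock rod 6 (new)  [load 375/1000]
  350 → stock rod 6  [load 725/1000]
  350 → stock rod 7 (new)  [load 350/1000]
  275 → stock rod 3  [load 950/1000]
  175 → stock rod 1  [load 1000/1000]
7 stock rods opened.

7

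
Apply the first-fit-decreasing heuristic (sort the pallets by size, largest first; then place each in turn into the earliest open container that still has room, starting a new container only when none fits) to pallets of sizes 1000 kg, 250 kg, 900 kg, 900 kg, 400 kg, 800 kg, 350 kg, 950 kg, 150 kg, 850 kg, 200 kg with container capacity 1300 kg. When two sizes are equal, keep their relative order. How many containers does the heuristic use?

6

Sorted descending: 1000, 950, 900, 900, 850, 800, 400, 350, 250, 200, 150.
  1000 → container 1 (new)  [load 1000/1300]
  950 → container 2 (new)  [load 950/1300]
  900 → container 3 (new)  [load 900/1300]
  900 → container 4 (new)  [load 900/1300]
  850 → container 5 (new)  [load 850/1300]
  800 → container 6 (new)  [load 800/1300]
  400 → container 3  [load 1300/1300]
  350 → container 2  [load 1300/1300]
  250 → container 1  [load 1250/1300]
  200 → container 4  [load 1100/1300]
  150 → container 4  [load 1250/1300]
6 containers opened.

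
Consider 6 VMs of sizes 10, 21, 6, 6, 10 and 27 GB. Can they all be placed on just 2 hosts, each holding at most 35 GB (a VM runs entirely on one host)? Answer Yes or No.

No

Total = 80 GB; ⌈80/35⌉ = 3.
At least 3 hosts are required, but only 2 are allowed.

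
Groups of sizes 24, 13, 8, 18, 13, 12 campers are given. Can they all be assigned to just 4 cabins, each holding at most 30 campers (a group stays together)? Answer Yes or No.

Yes

A valid assignment using 4 cabins:
  cabin 1: 24 = 24
  cabin 2: 18 + 12 = 30
  cabin 3: 13 + 13 = 26
  cabin 4: 8 = 8
Every load is within 30 campers, so 4 cabins suffice.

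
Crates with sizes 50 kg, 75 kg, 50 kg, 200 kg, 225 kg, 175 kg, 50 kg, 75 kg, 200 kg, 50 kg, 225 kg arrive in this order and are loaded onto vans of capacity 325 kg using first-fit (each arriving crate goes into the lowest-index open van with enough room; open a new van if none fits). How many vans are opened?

  50 → van 1 (new)  [load 50/325]
  75 → van 1  [load 125/325]
  50 → van 1  [load 175/325]
  200 → van 2 (new)  [load 200/325]
  225 → van 3 (new)  [load 225/325]
  175 → van 4 (new)  [load 175/325]
  50 → van 1  [load 225/325]
  75 → van 1  [load 300/325]
  200 → van 5 (new)  [load 200/325]
  50 → van 2  [load 250/325]
  225 → van 6 (new)  [load 225/325]
6 vans opened.

6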